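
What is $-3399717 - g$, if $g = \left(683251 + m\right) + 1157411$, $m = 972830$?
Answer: $-6213209$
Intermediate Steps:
$g = 2813492$ ($g = \left(683251 + 972830\right) + 1157411 = 1656081 + 1157411 = 2813492$)
$-3399717 - g = -3399717 - 2813492 = -6213209$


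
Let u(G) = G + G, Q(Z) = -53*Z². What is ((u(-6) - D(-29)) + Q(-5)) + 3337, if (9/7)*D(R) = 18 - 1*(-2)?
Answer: 17860/9 ≈ 1984.4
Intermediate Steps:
u(G) = 2*G
D(R) = 140/9 (D(R) = 7*(18 - 1*(-2))/9 = 7*(18 + 2)/9 = (7/9)*20 = 140/9)
((u(-6) - D(-29)) + Q(-5)) + 3337 = ((2*(-6) - 1*140/9) - 53*(-5)²) + 3337 = ((-12 - 140/9) - 53*25) + 3337 = (-248/9 - 1325) + 3337 = -12173/9 + 3337 = 17860/9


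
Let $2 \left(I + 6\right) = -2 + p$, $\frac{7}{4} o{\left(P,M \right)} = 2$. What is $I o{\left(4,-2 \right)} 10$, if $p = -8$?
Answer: $- \frac{880}{7} \approx -125.71$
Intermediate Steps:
$o{\left(P,M \right)} = \frac{8}{7}$ ($o{\left(P,M \right)} = \frac{4}{7} \cdot 2 = \frac{8}{7}$)
$I = -11$ ($I = -6 + \frac{-2 - 8}{2} = -6 + \frac{1}{2} \left(-10\right) = -6 - 5 = -11$)
$I o{\left(4,-2 \right)} 10 = \left(-11\right) \frac{8}{7} \cdot 10 = \left(- \frac{88}{7}\right) 10 = - \frac{880}{7}$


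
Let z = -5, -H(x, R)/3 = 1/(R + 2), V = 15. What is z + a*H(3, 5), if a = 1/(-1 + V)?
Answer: -493/98 ≈ -5.0306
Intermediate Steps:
H(x, R) = -3/(2 + R) (H(x, R) = -3/(R + 2) = -3/(2 + R))
a = 1/14 (a = 1/(-1 + 15) = 1/14 ≈ 0.071429)
z + a*H(3, 5) = -5 + (-3/(2 + 5))/14 = -5 + (-3/7)/14 = -5 + (-3*⅐)/14 = -5 + (1/14)*(-3/7) = -5 - 3/98 = -493/98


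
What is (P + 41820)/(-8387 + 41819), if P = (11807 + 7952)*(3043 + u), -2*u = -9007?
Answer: 99435409/22288 ≈ 4461.4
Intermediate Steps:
u = 9007/2 (u = -½*(-9007) = 9007/2 ≈ 4503.5)
P = 298222587/2 (P = (11807 + 7952)*(3043 + 9007/2) = 19759*(15093/2) = 298222587/2 ≈ 1.4911e+8)
(P + 41820)/(-8387 + 41819) = (298222587/2 + 41820)/(-8387 + 41819) = (298306227/2)/33432 = (298306227/2)*(1/33432) = 99435409/22288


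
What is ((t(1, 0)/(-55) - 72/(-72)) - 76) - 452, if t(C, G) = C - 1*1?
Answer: -527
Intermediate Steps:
t(C, G) = -1 + C (t(C, G) = C - 1 = -1 + C)
((t(1, 0)/(-55) - 72/(-72)) - 76) - 452 = (((-1 + 1)/(-55) - 72/(-72)) - 76) - 452 = ((0*(-1/55) - 72*(-1/72)) - 76) - 452 = ((0 + 1) - 76) - 452 = (1 - 76) - 452 = -75 - 452 = -527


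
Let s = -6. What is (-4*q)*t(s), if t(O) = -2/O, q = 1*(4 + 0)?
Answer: -16/3 ≈ -5.3333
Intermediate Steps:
q = 4 (q = 1*4 = 4)
(-4*q)*t(s) = (-4*4)*(-2/(-6)) = -(-32)*(-1)/6 = -16*⅓ = -16/3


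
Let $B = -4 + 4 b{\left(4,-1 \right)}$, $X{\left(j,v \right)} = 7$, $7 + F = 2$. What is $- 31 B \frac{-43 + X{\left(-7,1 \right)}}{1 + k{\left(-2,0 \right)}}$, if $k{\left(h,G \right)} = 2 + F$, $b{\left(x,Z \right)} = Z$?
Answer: $4464$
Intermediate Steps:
$F = -5$ ($F = -7 + 2 = -5$)
$k{\left(h,G \right)} = -3$ ($k{\left(h,G \right)} = 2 - 5 = -3$)
$B = -8$ ($B = -4 + 4 \left(-1\right) = -4 - 4 = -8$)
$- 31 B \frac{-43 + X{\left(-7,1 \right)}}{1 + k{\left(-2,0 \right)}} = \left(-31\right) \left(-8\right) \frac{-43 + 7}{1 - 3} = 248 \left(- \frac{36}{-2}\right) = 248 \left(\left(-36\right) \left(- \frac{1}{2}\right)\right) = 248 \cdot 18 = 4464$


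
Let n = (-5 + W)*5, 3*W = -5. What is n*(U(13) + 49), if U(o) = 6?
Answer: -5500/3 ≈ -1833.3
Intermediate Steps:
W = -5/3 (W = (⅓)*(-5) = -5/3 ≈ -1.6667)
n = -100/3 (n = (-5 - 5/3)*5 = -20/3*5 = -100/3 ≈ -33.333)
n*(U(13) + 49) = -100*(6 + 49)/3 = -100/3*55 = -5500/3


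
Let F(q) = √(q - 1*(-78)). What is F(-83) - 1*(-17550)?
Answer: 17550 + I*√5 ≈ 17550.0 + 2.2361*I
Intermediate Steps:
F(q) = √(78 + q) (F(q) = √(q + 78) = √(78 + q))
F(-83) - 1*(-17550) = √(78 - 83) - 1*(-17550) = √(-5) + 17550 = I*√5 + 17550 = 17550 + I*√5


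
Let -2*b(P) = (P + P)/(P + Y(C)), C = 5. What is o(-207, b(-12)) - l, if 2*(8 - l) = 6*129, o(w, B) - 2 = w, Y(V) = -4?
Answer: 174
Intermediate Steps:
b(P) = -P/(-4 + P) (b(P) = -(P + P)/(2*(P - 4)) = -2*P/(2*(-4 + P)) = -P/(-4 + P))
o(w, B) = 2 + w
l = -379 (l = 8 - 3*129 = 8 - ½*774 = 8 - 387 = -379)
o(-207, b(-12)) - l = (2 - 207) - 1*(-379) = -205 + 379 = 174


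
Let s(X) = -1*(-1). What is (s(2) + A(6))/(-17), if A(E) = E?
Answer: -7/17 ≈ -0.41176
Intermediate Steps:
s(X) = 1
(s(2) + A(6))/(-17) = (1 + 6)/(-17) = -1/17*7 = -7/17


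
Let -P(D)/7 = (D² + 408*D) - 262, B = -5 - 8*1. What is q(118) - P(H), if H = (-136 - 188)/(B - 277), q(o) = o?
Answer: 31192248/21025 ≈ 1483.6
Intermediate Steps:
B = -13 (B = -5 - 8 = -13)
H = 162/145 (H = (-136 - 188)/(-13 - 277) = -324/(-290) = -324*(-1/290) = 162/145 ≈ 1.1172)
P(D) = 1834 - 2856*D - 7*D² (P(D) = -7*((D² + 408*D) - 262) = -7*(-262 + D² + 408*D) = 1834 - 2856*D - 7*D²)
q(118) - P(H) = 118 - (1834 - 2856*162/145 - 7*(162/145)²) = 118 - (1834 - 462672/145 - 7*26244/21025) = 118 - (1834 - 462672/145 - 183708/21025) = 118 - 1*(-28711298/21025) = 118 + 28711298/21025 = 31192248/21025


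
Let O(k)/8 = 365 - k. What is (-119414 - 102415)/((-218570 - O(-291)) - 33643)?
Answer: 221829/257461 ≈ 0.86160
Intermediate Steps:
O(k) = 2920 - 8*k (O(k) = 8*(365 - k) = 2920 - 8*k)
(-119414 - 102415)/((-218570 - O(-291)) - 33643) = (-119414 - 102415)/((-218570 - (2920 - 8*(-291))) - 33643) = -221829/((-218570 - (2920 + 2328)) - 33643) = -221829/((-218570 - 1*5248) - 33643) = -221829/((-218570 - 5248) - 33643) = -221829/(-223818 - 33643) = -221829/(-257461) = -221829*(-1/257461) = 221829/257461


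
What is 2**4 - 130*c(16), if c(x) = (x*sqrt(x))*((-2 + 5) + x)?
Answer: -158064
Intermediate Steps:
c(x) = x**(3/2)*(3 + x)
2**4 - 130*c(16) = 2**4 - 130*16**(3/2)*(3 + 16) = 16 - 8320*19 = 16 - 130*1216 = 16 - 158080 = -158064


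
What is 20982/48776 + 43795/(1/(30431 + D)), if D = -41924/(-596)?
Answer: 373389916194243/279524 ≈ 1.3358e+9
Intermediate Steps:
D = 10481/149 (D = -41924*(-1/596) = 10481/149 ≈ 70.342)
20982/48776 + 43795/(1/(30431 + D)) = 20982/48776 + 43795/(1/(30431 + 10481/149)) = 20982*(1/48776) + 43795/(1/(4544700/149)) = 807/1876 + 43795/(149/4544700) = 807/1876 + 43795*(4544700/149) = 807/1876 + 199035136500/149 = 373389916194243/279524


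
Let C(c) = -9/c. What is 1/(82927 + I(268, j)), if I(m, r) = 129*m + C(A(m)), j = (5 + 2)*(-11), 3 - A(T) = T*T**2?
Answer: 19248829/2261718158680 ≈ 8.5107e-6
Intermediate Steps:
A(T) = 3 - T**3 (A(T) = 3 - T*T**2 = 3 - T**3)
j = -77 (j = 7*(-11) = -77)
I(m, r) = -9/(3 - m**3) + 129*m (I(m, r) = 129*m - 9/(3 - m**3) = -9/(3 - m**3) + 129*m)
1/(82927 + I(268, j)) = 1/(82927 + 3*(3 + 43*268*(-3 + 268**3))/(-3 + 268**3)) = 1/(82927 + 3*(3 + 43*268*(-3 + 19248832))/(-3 + 19248832)) = 1/(82927 + 3*(3 + 43*268*19248829)/19248829) = 1/(82927 + 3*(1/19248829)*(3 + 221823505396)) = 1/(82927 + 3*(1/19248829)*221823505399) = 1/(82927 + 665470516197/19248829) = 1/(2261718158680/19248829) = 19248829/2261718158680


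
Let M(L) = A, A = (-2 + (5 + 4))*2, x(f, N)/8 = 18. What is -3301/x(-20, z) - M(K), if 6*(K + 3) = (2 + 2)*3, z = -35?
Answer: -5317/144 ≈ -36.924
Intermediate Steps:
x(f, N) = 144 (x(f, N) = 8*18 = 144)
K = -1 (K = -3 + ((2 + 2)*3)/6 = -3 + (4*3)/6 = -3 + (⅙)*12 = -3 + 2 = -1)
A = 14 (A = (-2 + 9)*2 = 7*2 = 14)
M(L) = 14
-3301/x(-20, z) - M(K) = -3301/144 - 1*14 = -3301*1/144 - 14 = -3301/144 - 14 = -5317/144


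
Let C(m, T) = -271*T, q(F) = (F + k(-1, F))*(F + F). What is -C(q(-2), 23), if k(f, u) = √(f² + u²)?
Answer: 6233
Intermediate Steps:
q(F) = 2*F*(F + √(1 + F²)) (q(F) = (F + √((-1)² + F²))*(F + F) = (F + √(1 + F²))*(2*F) = 2*F*(F + √(1 + F²)))
-C(q(-2), 23) = -(-271)*23 = -1*(-6233) = 6233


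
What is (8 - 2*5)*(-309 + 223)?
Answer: 172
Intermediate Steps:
(8 - 2*5)*(-309 + 223) = (8 - 10)*(-86) = -2*(-86) = 172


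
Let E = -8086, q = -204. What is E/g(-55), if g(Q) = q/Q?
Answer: -222365/102 ≈ -2180.0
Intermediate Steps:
g(Q) = -204/Q
E/g(-55) = -8086/((-204/(-55))) = -8086/((-204*(-1/55))) = -8086/204/55 = -8086*55/204 = -222365/102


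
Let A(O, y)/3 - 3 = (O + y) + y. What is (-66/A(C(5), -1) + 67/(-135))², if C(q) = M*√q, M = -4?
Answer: 711068329/113742225 - 408848*√5/842535 ≈ 5.1665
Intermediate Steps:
C(q) = -4*√q
A(O, y) = 9 + 3*O + 6*y (A(O, y) = 9 + 3*((O + y) + y) = 9 + 3*(O + 2*y) = 9 + (3*O + 6*y) = 9 + 3*O + 6*y)
(-66/A(C(5), -1) + 67/(-135))² = (-66/(9 + 3*(-4*√5) + 6*(-1)) + 67/(-135))² = (-66/(9 - 12*√5 - 6) + 67*(-1/135))² = (-66/(3 - 12*√5) - 67/135)² = (-67/135 - 66/(3 - 12*√5))²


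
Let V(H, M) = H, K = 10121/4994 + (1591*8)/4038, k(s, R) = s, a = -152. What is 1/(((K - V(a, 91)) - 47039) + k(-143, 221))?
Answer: -10082886/474145912465 ≈ -2.1265e-5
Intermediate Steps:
K = 52216115/10082886 (K = 10121*(1/4994) + 12728*(1/4038) = 10121/4994 + 6364/2019 = 52216115/10082886 ≈ 5.1787)
1/(((K - V(a, 91)) - 47039) + k(-143, 221)) = 1/(((52216115/10082886 - 1*(-152)) - 47039) - 143) = 1/(((52216115/10082886 + 152) - 47039) - 143) = 1/((1584814787/10082886 - 47039) - 143) = 1/(-472704059767/10082886 - 143) = 1/(-474145912465/10082886) = -10082886/474145912465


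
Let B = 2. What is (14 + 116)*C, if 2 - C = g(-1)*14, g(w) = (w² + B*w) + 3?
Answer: -3380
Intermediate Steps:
g(w) = 3 + w² + 2*w (g(w) = (w² + 2*w) + 3 = 3 + w² + 2*w)
C = -26 (C = 2 - (3 + (-1)² + 2*(-1))*14 = 2 - (3 + 1 - 2)*14 = 2 - 2*14 = 2 - 1*28 = 2 - 28 = -26)
(14 + 116)*C = (14 + 116)*(-26) = 130*(-26) = -3380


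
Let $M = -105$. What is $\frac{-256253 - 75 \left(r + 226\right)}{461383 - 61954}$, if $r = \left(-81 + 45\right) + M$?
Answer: $- \frac{262628}{399429} \approx -0.65751$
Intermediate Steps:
$r = -141$ ($r = \left(-81 + 45\right) - 105 = -36 - 105 = -141$)
$\frac{-256253 - 75 \left(r + 226\right)}{461383 - 61954} = \frac{-256253 - 75 \left(-141 + 226\right)}{461383 - 61954} = \frac{-256253 - 6375}{399429} = \left(-256253 - 6375\right) \frac{1}{399429} = \left(-262628\right) \frac{1}{399429} = - \frac{262628}{399429}$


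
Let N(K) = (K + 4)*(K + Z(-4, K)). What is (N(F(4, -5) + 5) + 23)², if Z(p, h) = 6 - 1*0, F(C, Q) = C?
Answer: 47524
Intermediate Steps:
Z(p, h) = 6 (Z(p, h) = 6 + 0 = 6)
N(K) = (4 + K)*(6 + K) (N(K) = (K + 4)*(K + 6) = (4 + K)*(6 + K))
(N(F(4, -5) + 5) + 23)² = ((24 + (4 + 5)² + 10*(4 + 5)) + 23)² = ((24 + 9² + 10*9) + 23)² = ((24 + 81 + 90) + 23)² = (195 + 23)² = 218² = 47524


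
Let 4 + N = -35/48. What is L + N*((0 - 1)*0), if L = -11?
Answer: -11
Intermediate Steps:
N = -227/48 (N = -4 - 35/48 = -227/48 ≈ -4.7292)
L + N*((0 - 1)*0) = -11 - 227*(0 - 1)*0/48 = -11 - (-227)*0/48 = -11 - 227/48*0 = -11 + 0 = -11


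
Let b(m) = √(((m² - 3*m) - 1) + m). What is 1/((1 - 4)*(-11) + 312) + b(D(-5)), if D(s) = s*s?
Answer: 1/345 + √574 ≈ 23.961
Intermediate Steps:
D(s) = s²
b(m) = √(-1 + m² - 2*m) (b(m) = √((-1 + m² - 3*m) + m) = √(-1 + m² - 2*m))
1/((1 - 4)*(-11) + 312) + b(D(-5)) = 1/((1 - 4)*(-11) + 312) + √(-1 + ((-5)²)² - 2*(-5)²) = 1/(-3*(-11) + 312) + √(-1 + 25² - 2*25) = 1/(33 + 312) + √(-1 + 625 - 50) = 1/345 + √574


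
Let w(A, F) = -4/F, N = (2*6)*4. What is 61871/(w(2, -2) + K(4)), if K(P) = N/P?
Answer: 61871/14 ≈ 4419.4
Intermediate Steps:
N = 48 (N = 12*4 = 48)
K(P) = 48/P
61871/(w(2, -2) + K(4)) = 61871/(-4/(-2) + 48/4) = 61871/(-4*(-1/2) + 48*(1/4)) = 61871/(2 + 12) = 61871/14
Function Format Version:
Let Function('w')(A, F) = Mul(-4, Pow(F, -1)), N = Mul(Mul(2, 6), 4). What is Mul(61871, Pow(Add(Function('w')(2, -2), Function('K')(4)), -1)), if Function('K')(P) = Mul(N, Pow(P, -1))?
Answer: Rational(61871, 14) ≈ 4419.4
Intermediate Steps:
N = 48 (N = Mul(12, 4) = 48)
Function('K')(P) = Mul(48, Pow(P, -1))
Mul(61871, Pow(Add(Function('w')(2, -2), Function('K')(4)), -1)) = Mul(61871, Pow(Add(Mul(-4, Pow(-2, -1)), Mul(48, Pow(4, -1))), -1)) = Mul(61871, Pow(Add(Mul(-4, Rational(-1, 2)), Mul(48, Rational(1, 4))), -1)) = Mul(61871, Pow(Add(2, 12), -1)) = Mul(61871, Pow(14, -1)) = Mul(61871, Rational(1, 14)) = Rational(61871, 14)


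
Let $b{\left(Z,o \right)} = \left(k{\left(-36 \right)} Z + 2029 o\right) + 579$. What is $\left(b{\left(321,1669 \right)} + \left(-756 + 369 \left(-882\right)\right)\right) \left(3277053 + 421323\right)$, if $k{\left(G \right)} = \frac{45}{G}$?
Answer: $11318379542646$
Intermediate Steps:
$b{\left(Z,o \right)} = 579 + 2029 o - \frac{5 Z}{4}$ ($b{\left(Z,o \right)} = \left(\frac{45}{-36} Z + 2029 o\right) + 579 = \left(45 \left(- \frac{1}{36}\right) Z + 2029 o\right) + 579 = \left(- \frac{5 Z}{4} + 2029 o\right) + 579 = \left(2029 o - \frac{5 Z}{4}\right) + 579 = 579 + 2029 o - \frac{5 Z}{4}$)
$\left(b{\left(321,1669 \right)} + \left(-756 + 369 \left(-882\right)\right)\right) \left(3277053 + 421323\right) = \left(\left(579 + 2029 \cdot 1669 - \frac{1605}{4}\right) + \left(-756 + 369 \left(-882\right)\right)\right) \left(3277053 + 421323\right) = \left(\left(579 + 3386401 - \frac{1605}{4}\right) - 326214\right) 3698376 = \left(\frac{13546315}{4} - 326214\right) 3698376 = \frac{12241459}{4} \cdot 3698376 = 11318379542646$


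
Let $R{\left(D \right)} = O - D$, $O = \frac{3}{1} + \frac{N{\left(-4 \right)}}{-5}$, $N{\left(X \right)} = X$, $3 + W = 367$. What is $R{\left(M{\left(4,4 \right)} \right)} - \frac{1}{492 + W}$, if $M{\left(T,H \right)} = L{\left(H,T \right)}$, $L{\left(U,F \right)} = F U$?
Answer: $- \frac{52221}{4280} \approx -12.201$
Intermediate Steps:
$W = 364$ ($W = -3 + 367 = 364$)
$M{\left(T,H \right)} = H T$ ($M{\left(T,H \right)} = T H = H T$)
$O = \frac{19}{5}$ ($O = \frac{3}{1} - \frac{4}{-5} = 3 \cdot 1 - - \frac{4}{5} = 3 + \frac{4}{5} = \frac{19}{5} \approx 3.8$)
$R{\left(D \right)} = \frac{19}{5} - D$
$R{\left(M{\left(4,4 \right)} \right)} - \frac{1}{492 + W} = \left(\frac{19}{5} - 4 \cdot 4\right) - \frac{1}{492 + 364} = \left(\frac{19}{5} - 16\right) - \frac{1}{856} = - \frac{61}{5} - \frac{1}{856} = - \frac{52221}{4280}$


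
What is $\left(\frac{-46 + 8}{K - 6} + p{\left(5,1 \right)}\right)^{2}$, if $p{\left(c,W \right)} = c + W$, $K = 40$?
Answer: $\frac{6889}{289} \approx 23.837$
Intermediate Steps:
$p{\left(c,W \right)} = W + c$
$\left(\frac{-46 + 8}{K - 6} + p{\left(5,1 \right)}\right)^{2} = \left(\frac{-46 + 8}{40 - 6} + \left(1 + 5\right)\right)^{2} = \left(- \frac{38}{34} + 6\right)^{2} = \left(\left(-38\right) \frac{1}{34} + 6\right)^{2} = \left(- \frac{19}{17} + 6\right)^{2} = \left(\frac{83}{17}\right)^{2} = \frac{6889}{289}$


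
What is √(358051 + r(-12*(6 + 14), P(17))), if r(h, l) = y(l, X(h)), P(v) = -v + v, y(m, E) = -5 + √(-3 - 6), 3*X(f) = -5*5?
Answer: √(358046 + 3*I) ≈ 598.37 + 0.003*I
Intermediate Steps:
X(f) = -25/3 (X(f) = (-5*5)/3 = (⅓)*(-25) = -25/3)
y(m, E) = -5 + 3*I (y(m, E) = -5 + √(-9) = -5 + 3*I)
P(v) = 0
r(h, l) = -5 + 3*I
√(358051 + r(-12*(6 + 14), P(17))) = √(358051 + (-5 + 3*I)) = √(358046 + 3*I)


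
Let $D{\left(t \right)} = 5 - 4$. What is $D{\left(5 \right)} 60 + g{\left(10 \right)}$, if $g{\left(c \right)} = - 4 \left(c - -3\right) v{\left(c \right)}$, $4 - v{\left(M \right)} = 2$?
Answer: $-44$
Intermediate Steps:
$v{\left(M \right)} = 2$ ($v{\left(M \right)} = 4 - 2 = 2$)
$g{\left(c \right)} = -24 - 8 c$ ($g{\left(c \right)} = - 4 \left(c - -3\right) 2 = - 4 \left(c + 3\right) 2 = - 4 \left(3 + c\right) 2 = \left(-12 - 4 c\right) 2 = -24 - 8 c$)
$D{\left(t \right)} = 1$
$D{\left(5 \right)} 60 + g{\left(10 \right)} = 1 \cdot 60 - 104 = 60 - 104 = -44$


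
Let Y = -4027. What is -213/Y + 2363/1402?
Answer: 9814427/5645854 ≈ 1.7383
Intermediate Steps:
-213/Y + 2363/1402 = -213/(-4027) + 2363/1402 = -213*(-1/4027) + 2363*(1/1402) = 213/4027 + 2363/1402 = 9814427/5645854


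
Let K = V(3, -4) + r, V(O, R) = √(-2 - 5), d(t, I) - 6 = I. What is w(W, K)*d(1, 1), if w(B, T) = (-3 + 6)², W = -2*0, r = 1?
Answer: 63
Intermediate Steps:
d(t, I) = 6 + I
V(O, R) = I*√7 (V(O, R) = √(-7) = I*√7)
W = 0
K = 1 + I*√7 (K = I*√7 + 1 = 1 + I*√7 ≈ 1.0 + 2.6458*I)
w(B, T) = 9 (w(B, T) = 3² = 9)
w(W, K)*d(1, 1) = 9*(6 + 1) = 9*7 = 63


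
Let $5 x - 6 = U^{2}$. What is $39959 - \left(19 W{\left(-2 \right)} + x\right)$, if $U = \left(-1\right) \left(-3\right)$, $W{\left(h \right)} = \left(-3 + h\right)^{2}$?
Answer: $39481$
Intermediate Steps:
$U = 3$
$x = 3$ ($x = \frac{6}{5} + \frac{3^{2}}{5} = \frac{6}{5} + \frac{1}{5} \cdot 9 = \frac{6}{5} + \frac{9}{5} = 3$)
$39959 - \left(19 W{\left(-2 \right)} + x\right) = 39959 - \left(19 \left(-3 - 2\right)^{2} + 3\right) = 39959 - \left(19 \left(-5\right)^{2} + 3\right) = 39959 - \left(19 \cdot 25 + 3\right) = 39959 - \left(475 + 3\right) = 39959 - 478 = 39481$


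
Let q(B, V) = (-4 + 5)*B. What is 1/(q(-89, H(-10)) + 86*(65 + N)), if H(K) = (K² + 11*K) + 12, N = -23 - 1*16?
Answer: 1/2147 ≈ 0.00046577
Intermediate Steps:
N = -39 (N = -23 - 16 = -39)
H(K) = 12 + K² + 11*K
q(B, V) = B (q(B, V) = 1*B = B)
1/(q(-89, H(-10)) + 86*(65 + N)) = 1/(-89 + 86*(65 - 39)) = 1/(-89 + 86*26) = 1/(-89 + 2236) = 1/2147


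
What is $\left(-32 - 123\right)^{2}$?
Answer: $24025$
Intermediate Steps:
$\left(-32 - 123\right)^{2} = \left(-155\right)^{2} = 24025$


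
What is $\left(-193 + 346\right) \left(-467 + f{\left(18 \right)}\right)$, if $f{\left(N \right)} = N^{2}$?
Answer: $-21879$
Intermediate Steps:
$\left(-193 + 346\right) \left(-467 + f{\left(18 \right)}\right) = \left(-193 + 346\right) \left(-467 + 18^{2}\right) = 153 \left(-467 + 324\right) = 153 \left(-143\right) = -21879$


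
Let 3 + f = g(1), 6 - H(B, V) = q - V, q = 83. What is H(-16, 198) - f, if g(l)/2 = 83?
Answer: -42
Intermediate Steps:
H(B, V) = -77 + V (H(B, V) = 6 - (83 - V) = 6 + (-83 + V) = -77 + V)
g(l) = 166 (g(l) = 2*83 = 166)
f = 163 (f = -3 + 166 = 163)
H(-16, 198) - f = (-77 + 198) - 1*163 = 121 - 163 = -42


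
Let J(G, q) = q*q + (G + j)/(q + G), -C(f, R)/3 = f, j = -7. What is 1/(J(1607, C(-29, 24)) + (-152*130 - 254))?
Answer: -847/10540115 ≈ -8.0360e-5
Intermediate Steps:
C(f, R) = -3*f
J(G, q) = q² + (-7 + G)/(G + q) (J(G, q) = q*q + (G - 7)/(q + G) = q² + (-7 + G)/(G + q))
1/(J(1607, C(-29, 24)) + (-152*130 - 254)) = 1/((-7 + 1607 + (-3*(-29))³ + 1607*(-3*(-29))²)/(1607 - 3*(-29)) + (-152*130 - 254)) = 1/((-7 + 1607 + 87³ + 1607*87²)/(1607 + 87) + (-19760 - 254)) = 1/((-7 + 1607 + 658503 + 1607*7569)/1694 - 20014) = 1/((-7 + 1607 + 658503 + 12163383)/1694 - 20014) = 1/((1/1694)*12823486 - 20014) = 1/(6411743/847 - 20014) = 1/(-10540115/847) = -847/10540115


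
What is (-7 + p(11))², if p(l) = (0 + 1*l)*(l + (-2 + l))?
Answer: 45369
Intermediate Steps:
p(l) = l*(-2 + 2*l) (p(l) = (0 + l)*(-2 + 2*l) = l*(-2 + 2*l))
(-7 + p(11))² = (-7 + 2*11*(-1 + 11))² = (-7 + 2*11*10)² = (-7 + 220)² = 213² = 45369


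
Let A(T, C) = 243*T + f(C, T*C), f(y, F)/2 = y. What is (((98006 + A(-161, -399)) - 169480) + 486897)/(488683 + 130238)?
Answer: 375502/618921 ≈ 0.60670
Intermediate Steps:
f(y, F) = 2*y
A(T, C) = 2*C + 243*T (A(T, C) = 243*T + 2*C = 2*C + 243*T)
(((98006 + A(-161, -399)) - 169480) + 486897)/(488683 + 130238) = (((98006 + (2*(-399) + 243*(-161))) - 169480) + 486897)/(488683 + 130238) = (((98006 + (-798 - 39123)) - 169480) + 486897)/618921 = (((98006 - 39921) - 169480) + 486897)*(1/618921) = ((58085 - 169480) + 486897)*(1/618921) = (-111395 + 486897)*(1/618921) = 375502*(1/618921) = 375502/618921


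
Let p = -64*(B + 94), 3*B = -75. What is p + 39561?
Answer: 35145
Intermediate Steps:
B = -25 (B = (1/3)*(-75) = -25)
p = -4416 (p = -64*(-25 + 94) = -64*69 = -4416)
p + 39561 = -4416 + 39561 = 35145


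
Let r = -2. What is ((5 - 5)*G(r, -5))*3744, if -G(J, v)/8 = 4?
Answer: 0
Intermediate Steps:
G(J, v) = -32 (G(J, v) = -8*4 = -32)
((5 - 5)*G(r, -5))*3744 = ((5 - 5)*(-32))*3744 = (0*(-32))*3744 = 0*3744 = 0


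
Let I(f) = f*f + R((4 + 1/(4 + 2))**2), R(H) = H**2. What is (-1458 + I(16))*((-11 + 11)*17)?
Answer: 0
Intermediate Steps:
I(f) = 390625/1296 + f**2 (I(f) = f*f + ((4 + 1/(4 + 2))**2)**2 = f**2 + ((4 + 1/6)**2)**2 = f**2 + ((25/6)**2)**2 = f**2 + (625/36)**2 = f**2 + 390625/1296 = 390625/1296 + f**2)
(-1458 + I(16))*((-11 + 11)*17) = (-1458 + (390625/1296 + 16**2))*((-11 + 11)*17) = (-1458 + (390625/1296 + 256))*(0*17) = (-1458 + 722401/1296)*0 = -1167167/1296*0 = 0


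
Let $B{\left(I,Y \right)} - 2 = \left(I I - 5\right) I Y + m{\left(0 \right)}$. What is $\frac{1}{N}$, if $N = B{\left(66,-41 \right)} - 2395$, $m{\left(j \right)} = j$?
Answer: $- \frac{1}{11776199} \approx -8.4917 \cdot 10^{-8}$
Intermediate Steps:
$B{\left(I,Y \right)} = 2 + I Y \left(-5 + I^{2}\right)$ ($B{\left(I,Y \right)} = 2 + \left(\left(I I - 5\right) I Y + 0\right) = 2 + \left(\left(I^{2} - 5\right) I Y + 0\right) = 2 + \left(\left(-5 + I^{2}\right) I Y + 0\right) = 2 + \left(I \left(-5 + I^{2}\right) Y + 0\right) = 2 + \left(I Y \left(-5 + I^{2}\right) + 0\right) = 2 + I Y \left(-5 + I^{2}\right)$)
$N = -11776199$ ($N = \left(2 - 41 \cdot 66^{3} - 330 \left(-41\right)\right) - 2395 = \left(2 - 11787336 + 13530\right) - 2395 = -11773804 - 2395 = -11776199$)
$\frac{1}{N} = \frac{1}{-11776199} = - \frac{1}{11776199}$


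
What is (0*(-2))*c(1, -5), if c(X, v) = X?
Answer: 0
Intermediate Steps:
(0*(-2))*c(1, -5) = (0*(-2))*1 = 0*1 = 0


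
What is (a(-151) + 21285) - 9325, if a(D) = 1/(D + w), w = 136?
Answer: 179399/15 ≈ 11960.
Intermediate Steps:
a(D) = 1/(136 + D) (a(D) = 1/(D + 136) = 1/(136 + D))
(a(-151) + 21285) - 9325 = (1/(136 - 151) + 21285) - 9325 = (1/(-15) + 21285) - 9325 = (-1/15 + 21285) - 9325 = 319274/15 - 9325 = 179399/15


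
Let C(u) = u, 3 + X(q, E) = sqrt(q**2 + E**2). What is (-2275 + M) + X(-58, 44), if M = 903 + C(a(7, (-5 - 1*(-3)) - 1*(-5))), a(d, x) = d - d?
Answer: -1375 + 10*sqrt(53) ≈ -1302.2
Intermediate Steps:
X(q, E) = -3 + sqrt(E**2 + q**2) (X(q, E) = -3 + sqrt(q**2 + E**2) = -3 + sqrt(E**2 + q**2))
a(d, x) = 0
M = 903 (M = 903 + 0 = 903)
(-2275 + M) + X(-58, 44) = (-2275 + 903) + (-3 + sqrt(44**2 + (-58)**2)) = -1372 + (-3 + sqrt(1936 + 3364)) = -1372 + (-3 + sqrt(5300)) = -1372 + (-3 + 10*sqrt(53)) = -1375 + 10*sqrt(53)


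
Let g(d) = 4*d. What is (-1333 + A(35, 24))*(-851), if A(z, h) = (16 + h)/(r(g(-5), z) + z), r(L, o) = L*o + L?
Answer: 155417279/137 ≈ 1.1344e+6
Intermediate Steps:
r(L, o) = L + L*o
A(z, h) = (16 + h)/(-20 - 19*z) (A(z, h) = (16 + h)/((4*(-5))*(1 + z) + z) = (16 + h)/(-20*(1 + z) + z) = (16 + h)/((-20 - 20*z) + z) = (16 + h)/(-20 - 19*z))
(-1333 + A(35, 24))*(-851) = (-1333 + (-16 - 1*24)/(20 + 19*35))*(-851) = (-1333 + (-16 - 24)/(20 + 665))*(-851) = (-1333 - 40/685)*(-851) = (-1333 + (1/685)*(-40))*(-851) = (-1333 - 8/137)*(-851) = -182629/137*(-851) = 155417279/137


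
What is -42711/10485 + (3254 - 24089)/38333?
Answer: -618565246/133973835 ≈ -4.6171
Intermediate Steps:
-42711/10485 + (3254 - 24089)/38333 = -42711*1/10485 - 20835*1/38333 = -14237/3495 - 20835/38333 = -618565246/133973835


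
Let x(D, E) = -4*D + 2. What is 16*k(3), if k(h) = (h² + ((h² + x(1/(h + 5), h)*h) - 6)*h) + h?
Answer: 552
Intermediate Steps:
x(D, E) = 2 - 4*D
k(h) = h + h² + h*(-6 + h² + h*(2 - 4/(5 + h))) (k(h) = (h² + ((h² + (2 - 4/(h + 5))*h) - 6)*h) + h = (h² + ((h² + (2 - 4/(5 + h))*h) - 6)*h) + h = (h² + ((h² + h*(2 - 4/(5 + h))) - 6)*h) + h = (h² + (-6 + h² + h*(2 - 4/(5 + h)))*h) + h = (h² + h*(-6 + h² + h*(2 - 4/(5 + h)))) + h = h + h² + h*(-6 + h² + h*(2 - 4/(5 + h))))
16*k(3) = 16*(3*(-25 + 3³ + 6*3 + 8*3²)/(5 + 3)) = 16*(3*(-25 + 27 + 18 + 8*9)/8) = 16*(3*(⅛)*(-25 + 27 + 18 + 72)) = 16*(3*(⅛)*92) = 16*(69/2) = 552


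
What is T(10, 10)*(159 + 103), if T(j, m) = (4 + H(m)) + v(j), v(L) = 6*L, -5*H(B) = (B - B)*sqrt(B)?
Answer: 16768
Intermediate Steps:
H(B) = 0 (H(B) = -(B - B)*sqrt(B)/5 = -0*sqrt(B) = -1/5*0 = 0)
T(j, m) = 4 + 6*j (T(j, m) = (4 + 0) + 6*j = 4 + 6*j)
T(10, 10)*(159 + 103) = (4 + 6*10)*(159 + 103) = (4 + 60)*262 = 64*262 = 16768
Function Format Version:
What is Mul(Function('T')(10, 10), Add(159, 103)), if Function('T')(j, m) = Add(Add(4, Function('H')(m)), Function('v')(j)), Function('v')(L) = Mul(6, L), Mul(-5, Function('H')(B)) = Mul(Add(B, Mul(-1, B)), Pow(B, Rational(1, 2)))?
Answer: 16768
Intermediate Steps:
Function('H')(B) = 0 (Function('H')(B) = Mul(Rational(-1, 5), Mul(Add(B, Mul(-1, B)), Pow(B, Rational(1, 2)))) = Mul(Rational(-1, 5), Mul(0, Pow(B, Rational(1, 2)))) = Mul(Rational(-1, 5), 0) = 0)
Function('T')(j, m) = Add(4, Mul(6, j)) (Function('T')(j, m) = Add(Add(4, 0), Mul(6, j)) = Add(4, Mul(6, j)))
Mul(Function('T')(10, 10), Add(159, 103)) = Mul(Add(4, Mul(6, 10)), Add(159, 103)) = Mul(Add(4, 60), 262) = Mul(64, 262) = 16768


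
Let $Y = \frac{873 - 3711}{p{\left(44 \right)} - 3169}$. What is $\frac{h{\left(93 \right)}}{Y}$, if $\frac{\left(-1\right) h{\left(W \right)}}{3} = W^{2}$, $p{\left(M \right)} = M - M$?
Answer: $- \frac{27408681}{946} \approx -28973.0$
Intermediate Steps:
$p{\left(M \right)} = 0$
$Y = \frac{2838}{3169}$ ($Y = \frac{873 - 3711}{0 - 3169} = - \frac{2838}{-3169} = \left(-2838\right) \left(- \frac{1}{3169}\right) = \frac{2838}{3169} \approx 0.89555$)
$h{\left(W \right)} = - 3 W^{2}$
$\frac{h{\left(93 \right)}}{Y} = \frac{\left(-3\right) 93^{2}}{\frac{2838}{3169}} = \left(-3\right) 8649 \cdot \frac{3169}{2838} = \left(-25947\right) \frac{3169}{2838} = - \frac{27408681}{946}$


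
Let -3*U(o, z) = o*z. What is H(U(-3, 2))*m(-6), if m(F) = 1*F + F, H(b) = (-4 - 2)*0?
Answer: 0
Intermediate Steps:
U(o, z) = -o*z/3
H(b) = 0 (H(b) = -6*0 = 0)
m(F) = 2*F (m(F) = F + F = 2*F)
H(U(-3, 2))*m(-6) = 0*(2*(-6)) = 0*(-12) = 0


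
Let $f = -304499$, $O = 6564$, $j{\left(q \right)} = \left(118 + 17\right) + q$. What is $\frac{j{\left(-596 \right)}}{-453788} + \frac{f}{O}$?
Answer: $- \frac{8635935388}{186166527} \approx -46.388$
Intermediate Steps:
$j{\left(q \right)} = 135 + q$
$\frac{j{\left(-596 \right)}}{-453788} + \frac{f}{O} = \frac{135 - 596}{-453788} - \frac{304499}{6564} = \left(-461\right) \left(- \frac{1}{453788}\right) - \frac{304499}{6564} = \frac{461}{453788} - \frac{304499}{6564} = - \frac{8635935388}{186166527}$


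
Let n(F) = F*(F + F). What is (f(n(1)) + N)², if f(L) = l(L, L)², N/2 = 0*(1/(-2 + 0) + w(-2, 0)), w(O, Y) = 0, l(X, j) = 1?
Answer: 1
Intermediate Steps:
n(F) = 2*F² (n(F) = F*(2*F) = 2*F²)
N = 0 (N = 2*(0*(1/(-2 + 0) + 0)) = 2*(0*(1/(-2) + 0)) = 2*(0*(-½ + 0)) = 2*(0*(-½)) = 2*0 = 0)
f(L) = 1 (f(L) = 1² = 1)
(f(n(1)) + N)² = (1 + 0)² = 1² = 1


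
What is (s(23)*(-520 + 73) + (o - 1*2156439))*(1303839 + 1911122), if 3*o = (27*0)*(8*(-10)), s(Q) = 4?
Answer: -6938615634147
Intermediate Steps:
o = 0 (o = ((27*0)*(8*(-10)))/3 = (0*(-80))/3 = (⅓)*0 = 0)
(s(23)*(-520 + 73) + (o - 1*2156439))*(1303839 + 1911122) = (4*(-520 + 73) + (0 - 1*2156439))*(1303839 + 1911122) = (4*(-447) + (0 - 2156439))*3214961 = (-1788 - 2156439)*3214961 = -2158227*3214961 = -6938615634147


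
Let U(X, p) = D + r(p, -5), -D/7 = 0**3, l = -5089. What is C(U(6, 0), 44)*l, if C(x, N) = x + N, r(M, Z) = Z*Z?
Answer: -351141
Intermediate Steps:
r(M, Z) = Z**2
D = 0 (D = -7*0**3 = -7*0 = 0)
U(X, p) = 25 (U(X, p) = 0 + (-5)**2 = 0 + 25 = 25)
C(x, N) = N + x
C(U(6, 0), 44)*l = (44 + 25)*(-5089) = 69*(-5089) = -351141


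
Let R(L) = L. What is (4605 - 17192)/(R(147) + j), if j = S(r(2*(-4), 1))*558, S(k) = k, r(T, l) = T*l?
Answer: 12587/4317 ≈ 2.9157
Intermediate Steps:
j = -4464 (j = ((2*(-4))*1)*558 = -8*1*558 = -8*558 = -4464)
(4605 - 17192)/(R(147) + j) = (4605 - 17192)/(147 - 4464) = -12587/(-4317) = -12587*(-1/4317) = 12587/4317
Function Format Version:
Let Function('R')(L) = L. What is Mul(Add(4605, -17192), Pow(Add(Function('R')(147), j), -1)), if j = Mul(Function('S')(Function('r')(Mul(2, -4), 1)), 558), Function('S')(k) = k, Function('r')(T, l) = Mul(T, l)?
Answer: Rational(12587, 4317) ≈ 2.9157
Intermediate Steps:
j = -4464 (j = Mul(Mul(Mul(2, -4), 1), 558) = Mul(Mul(-8, 1), 558) = Mul(-8, 558) = -4464)
Mul(Add(4605, -17192), Pow(Add(Function('R')(147), j), -1)) = Mul(Add(4605, -17192), Pow(Add(147, -4464), -1)) = Mul(-12587, Pow(-4317, -1)) = Mul(-12587, Rational(-1, 4317)) = Rational(12587, 4317)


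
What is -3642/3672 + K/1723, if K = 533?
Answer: -719665/1054476 ≈ -0.68249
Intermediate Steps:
-3642/3672 + K/1723 = -3642/3672 + 533/1723 = -3642*1/3672 + 533*(1/1723) = -607/612 + 533/1723 = -719665/1054476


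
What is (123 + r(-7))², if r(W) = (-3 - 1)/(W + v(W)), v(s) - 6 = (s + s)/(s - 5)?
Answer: 9801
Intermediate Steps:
v(s) = 6 + 2*s/(-5 + s) (v(s) = 6 + (s + s)/(s - 5) = 6 + (2*s)/(-5 + s) = 6 + 2*s/(-5 + s))
r(W) = -4/(W + 2*(-15 + 4*W)/(-5 + W)) (r(W) = (-3 - 1)/(W + 2*(-15 + 4*W)/(-5 + W)) = -4/(W + 2*(-15 + 4*W)/(-5 + W)))
(123 + r(-7))² = (123 + 4*(5 - 1*(-7))/(-30 + (-7)² + 3*(-7)))² = (123 + 4*(5 + 7)/(-30 + 49 - 21))² = (123 + 4*12/(-2))² = (123 + 4*(-½)*12)² = (123 - 24)² = 99² = 9801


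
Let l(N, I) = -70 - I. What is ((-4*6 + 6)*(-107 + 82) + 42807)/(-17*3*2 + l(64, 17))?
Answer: -14419/63 ≈ -228.87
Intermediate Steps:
((-4*6 + 6)*(-107 + 82) + 42807)/(-17*3*2 + l(64, 17)) = ((-4*6 + 6)*(-107 + 82) + 42807)/(-17*3*2 + (-70 - 1*17)) = ((-24 + 6)*(-25) + 42807)/(-51*2 + (-70 - 17)) = (-18*(-25) + 42807)/(-102 - 87) = (450 + 42807)/(-189) = 43257*(-1/189) = -14419/63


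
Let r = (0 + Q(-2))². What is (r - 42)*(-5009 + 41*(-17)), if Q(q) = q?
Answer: 216828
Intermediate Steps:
r = 4 (r = (0 - 2)² = (-2)² = 4)
(r - 42)*(-5009 + 41*(-17)) = (4 - 42)*(-5009 + 41*(-17)) = -38*(-5009 - 697) = -38*(-5706) = 216828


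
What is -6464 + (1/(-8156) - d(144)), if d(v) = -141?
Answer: -51570389/8156 ≈ -6323.0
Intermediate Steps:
-6464 + (1/(-8156) - d(144)) = -6464 + (1/(-8156) - 1*(-141)) = -6464 + (-1/8156 + 141) = -6464 + 1149995/8156 = -51570389/8156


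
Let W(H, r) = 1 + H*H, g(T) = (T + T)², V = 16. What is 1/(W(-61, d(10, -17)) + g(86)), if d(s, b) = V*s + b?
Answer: 1/33306 ≈ 3.0025e-5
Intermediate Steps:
d(s, b) = b + 16*s (d(s, b) = 16*s + b = b + 16*s)
g(T) = 4*T² (g(T) = (2*T)² = 4*T²)
W(H, r) = 1 + H²
1/(W(-61, d(10, -17)) + g(86)) = 1/((1 + (-61)²) + 4*86²) = 1/((1 + 3721) + 4*7396) = 1/(3722 + 29584) = 1/33306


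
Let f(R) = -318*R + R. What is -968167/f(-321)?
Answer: -968167/101757 ≈ -9.5145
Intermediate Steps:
f(R) = -317*R
-968167/f(-321) = -968167/((-317*(-321))) = -968167/101757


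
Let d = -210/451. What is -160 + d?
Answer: -72370/451 ≈ -160.47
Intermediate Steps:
d = -210/451 (d = -210*1/451 = -210/451 ≈ -0.46563)
-160 + d = -160 - 210/451 = -72370/451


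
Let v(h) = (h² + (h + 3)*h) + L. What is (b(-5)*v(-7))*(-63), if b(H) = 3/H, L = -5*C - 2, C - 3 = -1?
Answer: 2457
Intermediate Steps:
C = 2 (C = 3 - 1 = 2)
L = -12 (L = -5*2 - 2 = -10 - 2 = -12)
v(h) = -12 + h² + h*(3 + h) (v(h) = (h² + (h + 3)*h) - 12 = (h² + (3 + h)*h) - 12 = (h² + h*(3 + h)) - 12 = -12 + h² + h*(3 + h))
(b(-5)*v(-7))*(-63) = ((3/(-5))*(-12 + 2*(-7)² + 3*(-7)))*(-63) = ((3*(-⅕))*(-12 + 2*49 - 21))*(-63) = -3*(-12 + 98 - 21)/5*(-63) = -⅗*65*(-63) = -39*(-63) = 2457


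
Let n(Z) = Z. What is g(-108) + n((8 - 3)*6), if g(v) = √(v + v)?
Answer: 30 + 6*I*√6 ≈ 30.0 + 14.697*I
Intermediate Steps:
g(v) = √2*√v (g(v) = √(2*v) = √2*√v)
g(-108) + n((8 - 3)*6) = √2*√(-108) + (8 - 3)*6 = √2*(6*I*√3) + 5*6 = 6*I*√6 + 30 = 30 + 6*I*√6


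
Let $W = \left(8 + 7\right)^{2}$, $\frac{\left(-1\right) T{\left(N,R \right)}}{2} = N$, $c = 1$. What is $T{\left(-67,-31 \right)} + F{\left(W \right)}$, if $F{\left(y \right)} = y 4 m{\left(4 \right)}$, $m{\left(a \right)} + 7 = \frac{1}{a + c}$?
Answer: $-5986$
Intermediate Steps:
$T{\left(N,R \right)} = - 2 N$
$m{\left(a \right)} = -7 + \frac{1}{1 + a}$ ($m{\left(a \right)} = -7 + \frac{1}{a + 1} = -7 + \frac{1}{1 + a}$)
$W = 225$ ($W = 15^{2} = 225$)
$F{\left(y \right)} = - \frac{136 y}{5}$ ($F{\left(y \right)} = y 4 \frac{-6 - 28}{1 + 4} = 4 y \frac{-6 - 28}{5} = 4 y \frac{1}{5} \left(-34\right) = 4 y \left(- \frac{34}{5}\right) = - \frac{136 y}{5}$)
$T{\left(-67,-31 \right)} + F{\left(W \right)} = \left(-2\right) \left(-67\right) - 6120 = 134 - 6120 = -5986$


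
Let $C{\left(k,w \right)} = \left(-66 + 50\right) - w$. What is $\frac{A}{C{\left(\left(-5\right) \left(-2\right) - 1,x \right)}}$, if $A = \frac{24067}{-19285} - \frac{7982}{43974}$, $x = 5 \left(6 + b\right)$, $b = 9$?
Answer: $\frac{86589652}{5512250835} \approx 0.015709$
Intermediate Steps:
$x = 75$ ($x = 5 \left(6 + 9\right) = 5 \cdot 15 = 75$)
$A = - \frac{86589652}{60574185}$ ($A = 24067 \left(- \frac{1}{19285}\right) - \frac{3991}{21987} = - \frac{24067}{19285} - \frac{3991}{21987} = - \frac{86589652}{60574185} \approx -1.4295$)
$C{\left(k,w \right)} = -16 - w$
$\frac{A}{C{\left(\left(-5\right) \left(-2\right) - 1,x \right)}} = - \frac{86589652}{60574185 \left(-16 - 75\right)} = - \frac{86589652}{60574185 \left(-91\right)} = \left(- \frac{86589652}{60574185}\right) \left(- \frac{1}{91}\right) = \frac{86589652}{5512250835}$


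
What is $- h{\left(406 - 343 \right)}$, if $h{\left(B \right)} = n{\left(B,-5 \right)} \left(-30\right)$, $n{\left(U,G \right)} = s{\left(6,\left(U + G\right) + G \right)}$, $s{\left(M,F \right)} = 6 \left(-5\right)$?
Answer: $-900$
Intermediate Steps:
$s{\left(M,F \right)} = -30$
$n{\left(U,G \right)} = -30$
$h{\left(B \right)} = 900$ ($h{\left(B \right)} = \left(-30\right) \left(-30\right) = 900$)
$- h{\left(406 - 343 \right)} = \left(-1\right) 900 = -900$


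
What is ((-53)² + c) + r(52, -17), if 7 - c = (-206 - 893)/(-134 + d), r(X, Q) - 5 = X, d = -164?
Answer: 855055/298 ≈ 2869.3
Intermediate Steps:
r(X, Q) = 5 + X
c = 987/298 (c = 7 - (-206 - 893)/(-134 - 164) = 7 - (-1099)/(-298) = 7 - (-1099)*(-1)/298 = 7 - 1*1099/298 = 7 - 1099/298 = 987/298 ≈ 3.3121)
((-53)² + c) + r(52, -17) = ((-53)² + 987/298) + (5 + 52) = (2809 + 987/298) + 57 = 838069/298 + 57 = 855055/298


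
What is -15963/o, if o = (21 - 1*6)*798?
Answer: -5321/3990 ≈ -1.3336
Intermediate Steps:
o = 11970 (o = (21 - 6)*798 = 15*798 = 11970)
-15963/o = -15963/11970 = -15963*1/11970 = -5321/3990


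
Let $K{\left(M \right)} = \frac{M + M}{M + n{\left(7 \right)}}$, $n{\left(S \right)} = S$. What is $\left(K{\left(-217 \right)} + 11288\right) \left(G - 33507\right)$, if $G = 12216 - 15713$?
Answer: $- \frac{6266664404}{15} \approx -4.1778 \cdot 10^{8}$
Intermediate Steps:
$G = -3497$
$K{\left(M \right)} = \frac{2 M}{7 + M}$ ($K{\left(M \right)} = \frac{M + M}{M + 7} = \frac{2 M}{7 + M}$)
$\left(K{\left(-217 \right)} + 11288\right) \left(G - 33507\right) = \left(2 \left(-217\right) \frac{1}{7 - 217} + 11288\right) \left(-3497 - 33507\right) = \left(2 \left(-217\right) \frac{1}{-210} + 11288\right) \left(-37004\right) = \left(2 \left(-217\right) \left(- \frac{1}{210}\right) + 11288\right) \left(-37004\right) = \left(\frac{31}{15} + 11288\right) \left(-37004\right) = \frac{169351}{15} \left(-37004\right) = - \frac{6266664404}{15}$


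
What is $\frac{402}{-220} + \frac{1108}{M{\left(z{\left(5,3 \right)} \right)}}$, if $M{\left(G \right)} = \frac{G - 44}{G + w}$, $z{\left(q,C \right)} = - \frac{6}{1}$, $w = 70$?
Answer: $- \frac{781037}{550} \approx -1420.1$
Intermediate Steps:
$z{\left(q,C \right)} = -6$ ($z{\left(q,C \right)} = \left(-6\right) 1 = -6$)
$M{\left(G \right)} = \frac{-44 + G}{70 + G}$ ($M{\left(G \right)} = \frac{G - 44}{G + 70} = \frac{-44 + G}{70 + G}$)
$\frac{402}{-220} + \frac{1108}{M{\left(z{\left(5,3 \right)} \right)}} = \frac{402}{-220} + \frac{1108}{\frac{1}{70 - 6} \left(-44 - 6\right)} = 402 \left(- \frac{1}{220}\right) + \frac{1108}{\frac{1}{64} \left(-50\right)} = - \frac{201}{110} + \frac{1108}{\frac{1}{64} \left(-50\right)} = - \frac{201}{110} + \frac{1108}{- \frac{25}{32}} = - \frac{201}{110} + 1108 \left(- \frac{32}{25}\right) = - \frac{201}{110} - \frac{35456}{25} = - \frac{781037}{550}$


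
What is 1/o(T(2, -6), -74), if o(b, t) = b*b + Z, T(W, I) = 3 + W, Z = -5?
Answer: 1/20 ≈ 0.050000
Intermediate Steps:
o(b, t) = -5 + b² (o(b, t) = b*b - 5 = b² - 5 = -5 + b²)
1/o(T(2, -6), -74) = 1/(-5 + (3 + 2)²) = 1/(-5 + 5²) = 1/(-5 + 25) = 1/20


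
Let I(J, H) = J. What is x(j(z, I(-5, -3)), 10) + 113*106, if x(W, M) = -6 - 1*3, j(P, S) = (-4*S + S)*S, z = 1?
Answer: 11969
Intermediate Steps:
j(P, S) = -3*S² (j(P, S) = (-3*S)*S = -3*S²)
x(W, M) = -9 (x(W, M) = -6 - 3 = -9)
x(j(z, I(-5, -3)), 10) + 113*106 = -9 + 113*106 = -9 + 11978 = 11969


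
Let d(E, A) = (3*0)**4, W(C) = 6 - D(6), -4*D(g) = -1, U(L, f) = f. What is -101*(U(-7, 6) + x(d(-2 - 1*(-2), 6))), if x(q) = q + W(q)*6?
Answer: -8181/2 ≈ -4090.5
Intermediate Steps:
D(g) = 1/4 (D(g) = -1/4*(-1) = 1/4)
W(C) = 23/4 (W(C) = 6 - 1*1/4 = 6 - 1/4 = 23/4)
d(E, A) = 0 (d(E, A) = 0**4 = 0)
x(q) = 69/2 + q (x(q) = q + (23/4)*6 = q + 69/2 = 69/2 + q)
-101*(U(-7, 6) + x(d(-2 - 1*(-2), 6))) = -101*(6 + (69/2 + 0)) = -101*(6 + 69/2) = -101*81/2 = -8181/2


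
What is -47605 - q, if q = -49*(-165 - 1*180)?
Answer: -64510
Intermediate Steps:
q = 16905 (q = -49*(-165 - 180) = -49*(-345) = 16905)
-47605 - q = -47605 - 1*16905 = -47605 - 16905 = -64510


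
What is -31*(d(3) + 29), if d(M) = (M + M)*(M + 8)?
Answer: -2945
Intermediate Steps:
d(M) = 2*M*(8 + M) (d(M) = (2*M)*(8 + M) = 2*M*(8 + M))
-31*(d(3) + 29) = -31*(2*3*(8 + 3) + 29) = -31*(2*3*11 + 29) = -31*(66 + 29) = -31*95 = -2945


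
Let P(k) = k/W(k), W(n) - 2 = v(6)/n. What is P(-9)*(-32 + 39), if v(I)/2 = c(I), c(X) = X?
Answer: -189/2 ≈ -94.500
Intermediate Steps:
v(I) = 2*I
W(n) = 2 + 12/n (W(n) = 2 + (2*6)/n = 2 + 12/n)
P(k) = k/(2 + 12/k)
P(-9)*(-32 + 39) = ((½)*(-9)²/(6 - 9))*(-32 + 39) = ((½)*81/(-3))*7 = ((½)*81*(-⅓))*7 = -27/2*7 = -189/2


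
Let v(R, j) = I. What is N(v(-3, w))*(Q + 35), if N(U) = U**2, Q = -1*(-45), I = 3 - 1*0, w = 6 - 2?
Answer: 720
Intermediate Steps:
w = 4
I = 3 (I = 3 + 0 = 3)
Q = 45
v(R, j) = 3
N(v(-3, w))*(Q + 35) = 3**2*(45 + 35) = 9*80 = 720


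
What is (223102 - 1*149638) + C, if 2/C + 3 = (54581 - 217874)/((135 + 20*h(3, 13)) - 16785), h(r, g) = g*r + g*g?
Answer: 9243485852/125823 ≈ 73464.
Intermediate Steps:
h(r, g) = g² + g*r (h(r, g) = g*r + g² = g² + g*r)
C = 24980/125823 (C = 2/(-3 + (54581 - 217874)/((135 + 20*(13*(13 + 3))) - 16785)) = 2/(-3 - 163293/((135 + 20*(13*16)) - 16785)) = 2/(-3 - 163293/((135 + 20*208) - 16785)) = 2/(-3 - 163293/((135 + 4160) - 16785)) = 2/(-3 - 163293/(4295 - 16785)) = 2/(-3 - 163293/(-12490)) = 2/(-3 - 163293*(-1/12490)) = 2/(-3 + 163293/12490) = 2/(125823/12490) = 2*(12490/125823) = 24980/125823 ≈ 0.19853)
(223102 - 1*149638) + C = (223102 - 1*149638) + 24980/125823 = (223102 - 149638) + 24980/125823 = 73464 + 24980/125823 = 9243485852/125823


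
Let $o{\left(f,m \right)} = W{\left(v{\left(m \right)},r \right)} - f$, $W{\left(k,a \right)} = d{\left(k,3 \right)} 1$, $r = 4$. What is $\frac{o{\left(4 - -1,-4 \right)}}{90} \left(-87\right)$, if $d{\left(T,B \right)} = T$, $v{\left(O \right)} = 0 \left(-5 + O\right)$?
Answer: $\frac{29}{6} \approx 4.8333$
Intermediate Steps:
$v{\left(O \right)} = 0$
$W{\left(k,a \right)} = k$ ($W{\left(k,a \right)} = k 1 = k$)
$o{\left(f,m \right)} = - f$ ($o{\left(f,m \right)} = 0 - f = - f$)
$\frac{o{\left(4 - -1,-4 \right)}}{90} \left(-87\right) = \frac{\left(-1\right) \left(4 - -1\right)}{90} \left(-87\right) = - (4 + 1) \frac{1}{90} \left(-87\right) = \left(-1\right) 5 \cdot \frac{1}{90} \left(-87\right) = \left(-5\right) \frac{1}{90} \left(-87\right) = \left(- \frac{1}{18}\right) \left(-87\right) = \frac{29}{6}$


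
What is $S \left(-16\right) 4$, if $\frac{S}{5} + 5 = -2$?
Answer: $2240$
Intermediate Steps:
$S = -35$ ($S = -25 + 5 \left(-2\right) = -25 - 10 = -35$)
$S \left(-16\right) 4 = \left(-35\right) \left(-16\right) 4 = 560 \cdot 4 = 2240$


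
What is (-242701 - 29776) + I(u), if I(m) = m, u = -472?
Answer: -272949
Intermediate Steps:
(-242701 - 29776) + I(u) = (-242701 - 29776) - 472 = -272477 - 472 = -272949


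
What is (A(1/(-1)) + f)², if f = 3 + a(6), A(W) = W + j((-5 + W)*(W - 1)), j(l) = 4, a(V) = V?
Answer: 144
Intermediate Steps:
A(W) = 4 + W (A(W) = W + 4 = 4 + W)
f = 9 (f = 3 + 6 = 9)
(A(1/(-1)) + f)² = ((4 + 1/(-1)) + 9)² = ((4 - 1) + 9)² = (3 + 9)² = 12² = 144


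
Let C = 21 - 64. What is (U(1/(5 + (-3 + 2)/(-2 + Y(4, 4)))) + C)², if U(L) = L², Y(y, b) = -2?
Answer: 358988809/194481 ≈ 1845.9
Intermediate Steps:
C = -43
(U(1/(5 + (-3 + 2)/(-2 + Y(4, 4)))) + C)² = ((1/(5 + (-3 + 2)/(-2 - 2)))² - 43)² = ((1/(5 - 1/(-4)))² - 43)² = ((1/(5 - 1*(-¼)))² - 43)² = ((1/(5 + ¼))² - 43)² = ((1/(21/4))² - 43)² = ((4/21)² - 43)² = (16/441 - 43)² = (-18947/441)² = 358988809/194481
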